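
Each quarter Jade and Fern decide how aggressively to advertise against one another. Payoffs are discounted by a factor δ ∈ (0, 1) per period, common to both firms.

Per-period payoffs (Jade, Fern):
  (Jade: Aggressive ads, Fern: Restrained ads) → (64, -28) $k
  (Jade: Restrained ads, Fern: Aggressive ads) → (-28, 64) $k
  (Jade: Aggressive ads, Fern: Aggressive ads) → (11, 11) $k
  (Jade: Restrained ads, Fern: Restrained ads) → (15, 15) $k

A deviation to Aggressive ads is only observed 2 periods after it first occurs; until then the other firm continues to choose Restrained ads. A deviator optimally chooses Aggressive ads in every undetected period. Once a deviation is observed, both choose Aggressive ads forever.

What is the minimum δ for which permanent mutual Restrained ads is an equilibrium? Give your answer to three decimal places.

Deviating for the 2 undetected periods gains 64−15 = 49 per period over cooperation, then loses 15−11 = 4 per period forever once punishment starts.
Gain: 49(1 + δ + … + δ^1); loss: 4·δ^2/(1−δ).
No profitable deviation ⇔ 49(1−δ^2) ≤ 4·δ^2, i.e. δ^2 ≥ 49/(49+4) = 49/53.
Hence δ ≥ (49/53)^(1/2) ≈ 0.962.

0.962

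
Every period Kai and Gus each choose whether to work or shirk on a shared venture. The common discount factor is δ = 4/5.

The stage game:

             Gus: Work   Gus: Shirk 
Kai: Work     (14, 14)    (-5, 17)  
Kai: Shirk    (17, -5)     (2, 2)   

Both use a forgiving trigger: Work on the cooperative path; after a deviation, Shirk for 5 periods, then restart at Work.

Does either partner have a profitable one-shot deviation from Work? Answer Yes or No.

No

IC: δ+…+δ^5 ≥ (17−14)/(14−2) = 1/4.
At δ = 4/5: partial sum = 2.6893 ≥ 0.2500. Cooperation sustainable.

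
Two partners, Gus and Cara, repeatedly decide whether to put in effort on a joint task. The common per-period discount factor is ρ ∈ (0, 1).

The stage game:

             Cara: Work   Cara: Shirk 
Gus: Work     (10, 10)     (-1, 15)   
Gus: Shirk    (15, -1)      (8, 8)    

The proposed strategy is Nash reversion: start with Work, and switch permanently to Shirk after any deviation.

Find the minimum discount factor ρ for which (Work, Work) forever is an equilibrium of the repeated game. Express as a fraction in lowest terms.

Cooperation forever yields 10 each period: 10/(1−ρ).
Deviating yields 15 once, then 8 forever: 15 + 8ρ/(1−ρ).
No profitable deviation requires 10/(1−ρ) ≥ 15 + 8ρ/(1−ρ).
Multiplying by (1−ρ): 10 ≥ 15(1−ρ) + 8ρ = 15 − 7ρ.
So 7ρ ≥ 5, i.e. ρ ≥ 5/7.

5/7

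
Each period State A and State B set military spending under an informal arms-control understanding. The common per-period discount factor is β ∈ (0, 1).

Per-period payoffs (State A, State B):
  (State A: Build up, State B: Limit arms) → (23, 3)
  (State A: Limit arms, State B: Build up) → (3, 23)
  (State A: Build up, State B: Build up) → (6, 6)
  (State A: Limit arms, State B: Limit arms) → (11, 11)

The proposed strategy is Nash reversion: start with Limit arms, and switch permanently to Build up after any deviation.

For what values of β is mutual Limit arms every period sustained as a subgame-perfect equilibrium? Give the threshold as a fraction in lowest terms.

One-period gain from deviating is 23 − 11 = 12. The loss is 11 − 6 = 5 in every subsequent period, with present value 5·β/(1−β).
Deviation is unprofitable when 5·β/(1−β) ≥ 12, i.e. β/(1−β) ≥ 12/5.
Equivalently β ≥ 12/(12+5) = 12/17.

12/17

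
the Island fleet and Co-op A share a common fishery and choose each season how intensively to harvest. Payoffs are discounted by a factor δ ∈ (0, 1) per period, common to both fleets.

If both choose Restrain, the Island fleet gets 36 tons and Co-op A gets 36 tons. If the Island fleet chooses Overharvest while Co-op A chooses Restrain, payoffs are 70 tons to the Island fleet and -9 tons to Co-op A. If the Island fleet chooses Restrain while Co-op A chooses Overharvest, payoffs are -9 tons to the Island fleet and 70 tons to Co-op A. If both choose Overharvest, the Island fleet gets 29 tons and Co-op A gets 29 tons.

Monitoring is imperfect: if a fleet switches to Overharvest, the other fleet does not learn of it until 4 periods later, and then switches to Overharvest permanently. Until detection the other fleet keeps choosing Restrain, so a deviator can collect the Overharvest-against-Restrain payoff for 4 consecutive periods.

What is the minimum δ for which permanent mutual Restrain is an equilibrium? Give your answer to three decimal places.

0.954

Deviating for the 4 undetected periods gains 70−36 = 34 per period over cooperation, then loses 36−29 = 7 per period forever once punishment starts.
Gain: 34(1 + δ + … + δ^3); loss: 7·δ^4/(1−δ).
No profitable deviation ⇔ 34(1−δ^4) ≤ 7·δ^4, i.e. δ^4 ≥ 34/(34+7) = 34/41.
Hence δ ≥ (34/41)^(1/4) ≈ 0.954.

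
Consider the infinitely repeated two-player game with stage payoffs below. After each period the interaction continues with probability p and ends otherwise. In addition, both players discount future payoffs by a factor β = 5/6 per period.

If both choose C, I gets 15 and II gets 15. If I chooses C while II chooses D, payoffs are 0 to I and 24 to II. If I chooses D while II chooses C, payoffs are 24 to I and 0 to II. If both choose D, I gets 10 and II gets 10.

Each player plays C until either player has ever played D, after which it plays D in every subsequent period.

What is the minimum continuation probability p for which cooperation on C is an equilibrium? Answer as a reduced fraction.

27/35

With continuation probability p and discount β, the effective per-period discount factor is βp.
Grim-trigger IC: βp ≥ (24−15)/(24−10) = 9/14.
So p ≥ (9/14)/(5/6) = 27/35.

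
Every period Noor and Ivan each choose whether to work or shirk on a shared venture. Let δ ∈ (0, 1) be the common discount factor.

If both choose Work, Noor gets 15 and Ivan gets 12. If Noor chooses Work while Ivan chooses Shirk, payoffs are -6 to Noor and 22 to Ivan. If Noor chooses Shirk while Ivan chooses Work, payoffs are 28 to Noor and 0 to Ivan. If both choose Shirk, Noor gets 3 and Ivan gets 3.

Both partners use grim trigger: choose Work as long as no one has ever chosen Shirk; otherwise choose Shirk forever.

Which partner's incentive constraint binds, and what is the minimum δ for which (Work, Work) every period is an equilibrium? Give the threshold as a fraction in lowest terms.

Ivan; δ ≥ 10/19

Noor's threshold: (28−15)/(28−3) = 13/25.
Ivan's threshold: (22−12)/(22−3) = 10/19.
13/25 < 10/19, so Ivan binds and δ* = 10/19.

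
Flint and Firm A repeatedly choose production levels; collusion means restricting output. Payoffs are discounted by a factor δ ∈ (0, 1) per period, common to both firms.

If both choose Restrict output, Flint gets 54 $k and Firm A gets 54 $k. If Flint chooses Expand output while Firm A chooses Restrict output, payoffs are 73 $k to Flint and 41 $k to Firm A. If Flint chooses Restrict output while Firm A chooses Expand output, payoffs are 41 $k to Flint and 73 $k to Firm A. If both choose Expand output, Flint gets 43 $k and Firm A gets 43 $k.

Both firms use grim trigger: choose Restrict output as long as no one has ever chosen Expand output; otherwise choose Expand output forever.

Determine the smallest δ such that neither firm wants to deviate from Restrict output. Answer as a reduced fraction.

One-period gain from deviating is 73 − 54 = 19. The loss is 54 − 43 = 11 in every subsequent period, with present value 11·δ/(1−δ).
Deviation is unprofitable when 11·δ/(1−δ) ≥ 19, i.e. δ/(1−δ) ≥ 19/11.
Equivalently δ ≥ 19/(19+11) = 19/30.

19/30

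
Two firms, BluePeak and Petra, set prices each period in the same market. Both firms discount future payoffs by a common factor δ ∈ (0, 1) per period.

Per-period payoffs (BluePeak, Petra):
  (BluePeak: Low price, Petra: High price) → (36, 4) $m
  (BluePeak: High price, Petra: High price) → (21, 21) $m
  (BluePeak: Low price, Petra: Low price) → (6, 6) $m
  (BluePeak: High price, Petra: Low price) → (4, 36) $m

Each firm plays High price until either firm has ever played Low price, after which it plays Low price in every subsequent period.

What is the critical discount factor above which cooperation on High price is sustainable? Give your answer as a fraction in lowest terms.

Cooperation forever yields 21 each period: 21/(1−δ).
Deviating yields 36 once, then 6 forever: 36 + 6δ/(1−δ).
No profitable deviation requires 21/(1−δ) ≥ 36 + 6δ/(1−δ).
Multiplying by (1−δ): 21 ≥ 36(1−δ) + 6δ = 36 − 30δ.
So 30δ ≥ 15, i.e. δ ≥ 15/30 = 1/2.

1/2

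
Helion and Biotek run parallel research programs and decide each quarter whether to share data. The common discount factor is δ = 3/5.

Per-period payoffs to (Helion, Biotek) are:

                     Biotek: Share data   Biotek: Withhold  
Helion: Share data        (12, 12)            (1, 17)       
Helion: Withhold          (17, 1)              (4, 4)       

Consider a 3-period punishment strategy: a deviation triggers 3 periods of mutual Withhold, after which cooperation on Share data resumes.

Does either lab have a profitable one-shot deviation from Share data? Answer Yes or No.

IC: δ+…+δ^3 ≥ (17−12)/(12−4) = 5/8.
At δ = 3/5: partial sum = 1.1760 ≥ 0.6250. Cooperation sustainable.

No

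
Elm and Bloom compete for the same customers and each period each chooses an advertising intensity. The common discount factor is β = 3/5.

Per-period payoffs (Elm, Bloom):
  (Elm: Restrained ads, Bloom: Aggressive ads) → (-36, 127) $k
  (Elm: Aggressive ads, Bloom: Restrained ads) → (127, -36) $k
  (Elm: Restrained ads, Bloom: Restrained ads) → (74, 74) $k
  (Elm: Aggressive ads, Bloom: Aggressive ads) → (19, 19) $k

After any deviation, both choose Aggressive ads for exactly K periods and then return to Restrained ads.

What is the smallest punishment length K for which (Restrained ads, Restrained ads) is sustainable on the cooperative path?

3

No profitable deviation requires (74−19)(β+…+β^K) ≥ 127−74, i.e. β+…+β^K ≥ 53/55 ≈ 0.9636.
With β = 3/5, the partial sums are K=1: 0.6000, K=2: 0.9600, K=3: 1.1760.
K = 3 is the first length at which the sum reaches 0.9636.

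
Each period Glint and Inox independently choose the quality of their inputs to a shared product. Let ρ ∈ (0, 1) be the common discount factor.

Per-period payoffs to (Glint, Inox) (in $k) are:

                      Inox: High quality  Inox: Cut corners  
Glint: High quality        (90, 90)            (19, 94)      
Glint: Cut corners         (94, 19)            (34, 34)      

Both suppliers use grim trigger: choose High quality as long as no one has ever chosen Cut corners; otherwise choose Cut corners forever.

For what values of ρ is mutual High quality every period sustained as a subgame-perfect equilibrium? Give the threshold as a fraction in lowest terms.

Cooperation forever yields 90 each period: 90/(1−ρ).
Deviating yields 94 once, then 34 forever: 94 + 34ρ/(1−ρ).
No profitable deviation requires 90/(1−ρ) ≥ 94 + 34ρ/(1−ρ).
Multiplying by (1−ρ): 90 ≥ 94(1−ρ) + 34ρ = 94 − 60ρ.
So 60ρ ≥ 4, i.e. ρ ≥ 4/60 = 1/15.

1/15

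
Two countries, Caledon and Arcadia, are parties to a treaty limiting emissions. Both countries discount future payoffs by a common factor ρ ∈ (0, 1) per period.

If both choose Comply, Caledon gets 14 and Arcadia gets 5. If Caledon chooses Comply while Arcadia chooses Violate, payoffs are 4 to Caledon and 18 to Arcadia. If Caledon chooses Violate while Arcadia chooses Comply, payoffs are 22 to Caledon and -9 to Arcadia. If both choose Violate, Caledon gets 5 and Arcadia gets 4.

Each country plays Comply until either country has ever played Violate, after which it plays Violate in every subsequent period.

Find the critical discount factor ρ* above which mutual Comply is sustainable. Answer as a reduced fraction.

Caledon: cooperation gives 14 each period; deviation gives 22 once then 5 forever.
  14/(1−ρ) ≥ 22 + 5ρ/(1−ρ) ⇒ ρ ≥ 8/17.
Arcadia: cooperation gives 5 each period; deviation gives 18 once then 4 forever.
  ρ ≥ 13/14.
Both must hold, so the binding constraint is Arcadia's: ρ ≥ 13/14.

13/14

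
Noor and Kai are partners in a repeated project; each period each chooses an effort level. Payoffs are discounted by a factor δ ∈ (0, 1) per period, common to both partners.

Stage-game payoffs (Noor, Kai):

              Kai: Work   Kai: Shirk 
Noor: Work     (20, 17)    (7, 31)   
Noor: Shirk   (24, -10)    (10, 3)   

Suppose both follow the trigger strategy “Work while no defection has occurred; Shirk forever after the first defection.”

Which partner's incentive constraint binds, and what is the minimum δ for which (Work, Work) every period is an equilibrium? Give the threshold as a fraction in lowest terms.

Kai; δ ≥ 1/2

Noor: cooperation gives 20 each period; deviation gives 24 once then 10 forever.
  20/(1−δ) ≥ 24 + 10δ/(1−δ) ⇒ δ ≥ 4/14 = 2/7.
Kai: cooperation gives 17 each period; deviation gives 31 once then 3 forever.
  δ ≥ 14/28 = 1/2.
Both must hold, so the binding constraint is Kai's: δ ≥ 1/2.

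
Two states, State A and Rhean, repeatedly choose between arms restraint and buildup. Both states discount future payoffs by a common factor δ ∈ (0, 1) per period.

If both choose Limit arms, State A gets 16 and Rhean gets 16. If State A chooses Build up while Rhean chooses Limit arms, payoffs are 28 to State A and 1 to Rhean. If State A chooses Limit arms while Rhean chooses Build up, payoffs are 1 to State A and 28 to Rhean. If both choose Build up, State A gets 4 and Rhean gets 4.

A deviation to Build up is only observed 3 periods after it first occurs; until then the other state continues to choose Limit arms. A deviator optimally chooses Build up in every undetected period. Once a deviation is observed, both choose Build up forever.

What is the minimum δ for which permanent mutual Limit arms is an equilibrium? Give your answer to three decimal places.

The best deviation is to choose Build up for all 3 undetected periods, earning 28 each, then 4 forever once detected.
Deviation value: 28(1−δ^3)/(1−δ) + 4δ^3/(1−δ); cooperation value: 16/(1−δ).
IC: 16 ≥ 28(1−δ^3) + 4δ^3 = 28 − 24δ^3.
So δ^3 ≥ 12/24 = 1/2, giving δ ≥ (1/2)^(1/3) ≈ 0.794.

0.794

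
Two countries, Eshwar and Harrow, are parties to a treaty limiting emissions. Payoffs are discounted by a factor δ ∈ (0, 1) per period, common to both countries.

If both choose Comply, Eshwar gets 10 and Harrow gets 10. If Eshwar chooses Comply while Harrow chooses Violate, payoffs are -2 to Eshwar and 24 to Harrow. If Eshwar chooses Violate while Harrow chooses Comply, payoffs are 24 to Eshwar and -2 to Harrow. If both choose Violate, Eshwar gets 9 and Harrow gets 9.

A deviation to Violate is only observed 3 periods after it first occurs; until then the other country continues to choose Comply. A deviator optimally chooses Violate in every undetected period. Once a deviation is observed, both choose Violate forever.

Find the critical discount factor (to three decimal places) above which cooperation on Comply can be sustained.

0.977

Deviating for the 3 undetected periods gains 24−10 = 14 per period over cooperation, then loses 10−9 = 1 per period forever once punishment starts.
Gain: 14(1 + δ + … + δ^2); loss: 1·δ^3/(1−δ).
No profitable deviation ⇔ 14(1−δ^3) ≤ 1·δ^3, i.e. δ^3 ≥ 14/(14+1) = 14/15.
Hence δ ≥ (14/15)^(1/3) ≈ 0.977.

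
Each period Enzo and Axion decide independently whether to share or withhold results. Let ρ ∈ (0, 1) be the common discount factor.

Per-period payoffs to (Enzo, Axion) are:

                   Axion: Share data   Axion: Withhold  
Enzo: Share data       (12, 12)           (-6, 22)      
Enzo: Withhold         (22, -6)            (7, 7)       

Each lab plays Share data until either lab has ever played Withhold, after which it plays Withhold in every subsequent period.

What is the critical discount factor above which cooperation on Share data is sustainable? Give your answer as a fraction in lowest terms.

12/(1−ρ) ≥ 22 + 7ρ/(1−ρ)
12 ≥ 22 − 15ρ
ρ ≥ 10/15 = 2/3.

2/3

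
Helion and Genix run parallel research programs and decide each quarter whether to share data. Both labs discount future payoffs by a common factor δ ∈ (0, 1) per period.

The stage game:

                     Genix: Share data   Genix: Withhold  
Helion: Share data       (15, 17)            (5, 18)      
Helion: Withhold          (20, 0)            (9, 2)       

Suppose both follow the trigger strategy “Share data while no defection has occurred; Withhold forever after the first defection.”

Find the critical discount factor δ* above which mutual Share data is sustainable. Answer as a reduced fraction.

5/11

Helion's threshold: (20−15)/(20−9) = 5/11.
Genix's threshold: (18−17)/(18−2) = 1/16.
5/11 > 1/16, so Helion binds and δ* = 5/11.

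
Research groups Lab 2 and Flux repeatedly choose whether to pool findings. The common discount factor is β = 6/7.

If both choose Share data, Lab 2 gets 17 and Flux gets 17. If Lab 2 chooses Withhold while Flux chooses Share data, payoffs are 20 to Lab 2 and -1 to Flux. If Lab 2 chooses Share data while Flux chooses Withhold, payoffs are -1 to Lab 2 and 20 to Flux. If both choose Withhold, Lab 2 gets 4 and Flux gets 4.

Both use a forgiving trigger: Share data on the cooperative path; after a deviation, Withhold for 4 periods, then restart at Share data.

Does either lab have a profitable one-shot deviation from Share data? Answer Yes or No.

No

A one-shot deviation gives 20 now, then 4 for 4 periods, then back to 17.
Gain from deviating: (20−17) today; loss: (17−4) in each of the next 4 periods.
No-deviation condition: (17−4)(β+…+β^4) ≥ 20−17, i.e. β+…+β^4 ≥ 3/13.
At β = 6/7: β+…+β^4 = 2.7613 ≥ 0.2308.
So cooperation is sustainable.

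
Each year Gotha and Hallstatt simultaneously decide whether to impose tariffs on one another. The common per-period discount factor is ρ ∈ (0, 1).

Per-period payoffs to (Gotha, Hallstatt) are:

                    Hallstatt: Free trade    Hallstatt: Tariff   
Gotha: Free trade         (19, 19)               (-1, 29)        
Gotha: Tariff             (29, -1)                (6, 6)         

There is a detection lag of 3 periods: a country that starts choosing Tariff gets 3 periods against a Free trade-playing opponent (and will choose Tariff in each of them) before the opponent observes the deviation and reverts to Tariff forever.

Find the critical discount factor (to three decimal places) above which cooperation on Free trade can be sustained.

A deviator earns 29 for 3 periods, then 6 forever; cooperating earns 19 forever. Multiplying the IC by (1−ρ):
19 ≥ 29(1−ρ^3) + 6ρ^3, so 23·ρ^3 ≥ 10 and ρ^3 ≥ 10/23.
ρ ≥ (10/23)^(1/3) ≈ 0.758.

0.758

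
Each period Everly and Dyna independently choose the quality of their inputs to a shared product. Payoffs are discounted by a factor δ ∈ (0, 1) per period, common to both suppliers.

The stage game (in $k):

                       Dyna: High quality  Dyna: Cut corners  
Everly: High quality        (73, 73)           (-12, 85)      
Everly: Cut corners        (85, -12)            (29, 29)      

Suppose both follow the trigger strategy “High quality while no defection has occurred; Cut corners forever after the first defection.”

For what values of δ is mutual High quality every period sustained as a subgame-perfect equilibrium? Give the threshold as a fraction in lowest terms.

3/14

73/(1−δ) ≥ 85 + 29δ/(1−δ)
73 ≥ 85 − 56δ
δ ≥ 12/56 = 3/14.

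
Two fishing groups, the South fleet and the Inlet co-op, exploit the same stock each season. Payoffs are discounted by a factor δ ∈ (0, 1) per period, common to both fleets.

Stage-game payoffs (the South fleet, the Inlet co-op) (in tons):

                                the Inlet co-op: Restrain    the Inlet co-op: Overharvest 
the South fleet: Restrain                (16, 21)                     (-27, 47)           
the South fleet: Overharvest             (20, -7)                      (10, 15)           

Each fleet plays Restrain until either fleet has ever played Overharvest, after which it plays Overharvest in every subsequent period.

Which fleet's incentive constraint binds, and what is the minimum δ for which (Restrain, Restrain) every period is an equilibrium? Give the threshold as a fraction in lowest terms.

the Inlet co-op; δ ≥ 13/16

For the South fleet: deviation gain 20−16 = 4, per-period punishment loss 16−10 = 6. IC gives δ ≥ 4/10 = 2/5.
For the Inlet co-op: gain 26, loss 6 per period, so δ ≥ 26/32 = 13/16.
The tighter constraint is the Inlet co-op's, so cooperation needs δ ≥ 13/16.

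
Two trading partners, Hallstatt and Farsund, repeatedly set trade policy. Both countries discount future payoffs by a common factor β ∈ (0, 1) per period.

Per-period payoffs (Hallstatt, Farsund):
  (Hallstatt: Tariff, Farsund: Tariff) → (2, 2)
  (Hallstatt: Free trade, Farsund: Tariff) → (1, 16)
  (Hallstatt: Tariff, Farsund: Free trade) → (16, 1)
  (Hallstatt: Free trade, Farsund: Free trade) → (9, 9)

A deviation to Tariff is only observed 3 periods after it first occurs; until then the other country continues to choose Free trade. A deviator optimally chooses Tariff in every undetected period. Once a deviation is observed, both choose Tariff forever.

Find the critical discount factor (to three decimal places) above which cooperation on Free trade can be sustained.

Deviating for the 3 undetected periods gains 16−9 = 7 per period over cooperation, then loses 9−2 = 7 per period forever once punishment starts.
Gain: 7(1 + β + … + β^2); loss: 7·β^3/(1−β).
No profitable deviation ⇔ 7(1−β^3) ≤ 7·β^3, i.e. β^3 ≥ 7/(7+7) = 1/2.
Hence β ≥ (1/2)^(1/3) ≈ 0.794.

0.794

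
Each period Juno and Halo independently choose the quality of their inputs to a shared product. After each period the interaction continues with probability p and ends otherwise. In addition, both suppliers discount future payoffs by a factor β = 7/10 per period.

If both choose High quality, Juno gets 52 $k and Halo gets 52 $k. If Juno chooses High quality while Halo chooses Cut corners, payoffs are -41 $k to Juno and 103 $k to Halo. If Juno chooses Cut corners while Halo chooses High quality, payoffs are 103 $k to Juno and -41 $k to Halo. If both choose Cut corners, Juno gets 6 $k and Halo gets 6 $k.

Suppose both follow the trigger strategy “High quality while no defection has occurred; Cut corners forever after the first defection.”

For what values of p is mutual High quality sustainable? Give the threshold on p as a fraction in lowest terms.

With continuation probability p and discount β, the effective per-period discount factor is βp.
Grim-trigger IC: βp ≥ (103−52)/(103−6) = 51/97.
So p ≥ (51/97)/(7/10) = 510/679.

510/679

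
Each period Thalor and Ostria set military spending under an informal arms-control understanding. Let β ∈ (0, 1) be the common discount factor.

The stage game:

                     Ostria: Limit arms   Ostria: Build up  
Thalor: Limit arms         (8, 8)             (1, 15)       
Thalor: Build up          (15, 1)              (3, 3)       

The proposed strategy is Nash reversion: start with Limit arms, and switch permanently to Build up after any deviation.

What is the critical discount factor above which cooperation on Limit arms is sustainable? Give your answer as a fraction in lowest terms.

One-period gain from deviating is 15 − 8 = 7. The loss is 8 − 3 = 5 in every subsequent period, with present value 5·β/(1−β).
Deviation is unprofitable when 5·β/(1−β) ≥ 7, i.e. β/(1−β) ≥ 7/5.
Equivalently β ≥ 7/(7+5) = 7/12.

7/12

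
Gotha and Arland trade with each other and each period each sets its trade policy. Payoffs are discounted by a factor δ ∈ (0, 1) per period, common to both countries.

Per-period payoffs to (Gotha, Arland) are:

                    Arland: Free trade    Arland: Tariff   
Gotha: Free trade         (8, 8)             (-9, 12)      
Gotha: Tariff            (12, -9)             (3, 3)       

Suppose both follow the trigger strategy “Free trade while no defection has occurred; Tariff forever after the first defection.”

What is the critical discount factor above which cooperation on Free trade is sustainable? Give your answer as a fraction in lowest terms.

4/9

Cooperation forever yields 8 each period: 8/(1−δ).
Deviating yields 12 once, then 3 forever: 12 + 3δ/(1−δ).
No profitable deviation requires 8/(1−δ) ≥ 12 + 3δ/(1−δ).
Multiplying by (1−δ): 8 ≥ 12(1−δ) + 3δ = 12 − 9δ.
So 9δ ≥ 4, i.e. δ ≥ 4/9.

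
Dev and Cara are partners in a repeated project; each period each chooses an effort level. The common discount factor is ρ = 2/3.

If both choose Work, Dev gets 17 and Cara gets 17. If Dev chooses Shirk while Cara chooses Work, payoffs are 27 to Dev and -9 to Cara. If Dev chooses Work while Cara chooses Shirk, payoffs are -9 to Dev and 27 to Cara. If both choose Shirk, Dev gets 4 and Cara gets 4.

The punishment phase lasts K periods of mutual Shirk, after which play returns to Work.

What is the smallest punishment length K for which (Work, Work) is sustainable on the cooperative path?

2

No profitable deviation requires (17−4)(ρ+…+ρ^K) ≥ 27−17, i.e. ρ+…+ρ^K ≥ 10/13 ≈ 0.7692.
With ρ = 2/3, the partial sums are K=1: 0.6667, K=2: 1.1111.
K = 2 is the first length at which the sum reaches 0.7692.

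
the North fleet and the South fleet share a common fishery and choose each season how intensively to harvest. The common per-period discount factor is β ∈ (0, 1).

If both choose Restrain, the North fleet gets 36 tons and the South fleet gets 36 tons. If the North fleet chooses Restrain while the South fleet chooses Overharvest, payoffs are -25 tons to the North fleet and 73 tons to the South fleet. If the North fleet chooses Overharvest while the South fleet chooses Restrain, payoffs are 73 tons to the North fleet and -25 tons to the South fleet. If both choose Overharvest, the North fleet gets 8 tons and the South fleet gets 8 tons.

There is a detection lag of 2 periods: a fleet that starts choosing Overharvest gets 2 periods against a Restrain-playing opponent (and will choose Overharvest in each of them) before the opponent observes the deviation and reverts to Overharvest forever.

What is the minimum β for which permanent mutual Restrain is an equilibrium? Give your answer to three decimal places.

Deviating for the 2 undetected periods gains 73−36 = 37 per period over cooperation, then loses 36−8 = 28 per period forever once punishment starts.
Gain: 37(1 + β + … + β^1); loss: 28·β^2/(1−β).
No profitable deviation ⇔ 37(1−β^2) ≤ 28·β^2, i.e. β^2 ≥ 37/(37+28) = 37/65.
Hence β ≥ (37/65)^(1/2) ≈ 0.754.

0.754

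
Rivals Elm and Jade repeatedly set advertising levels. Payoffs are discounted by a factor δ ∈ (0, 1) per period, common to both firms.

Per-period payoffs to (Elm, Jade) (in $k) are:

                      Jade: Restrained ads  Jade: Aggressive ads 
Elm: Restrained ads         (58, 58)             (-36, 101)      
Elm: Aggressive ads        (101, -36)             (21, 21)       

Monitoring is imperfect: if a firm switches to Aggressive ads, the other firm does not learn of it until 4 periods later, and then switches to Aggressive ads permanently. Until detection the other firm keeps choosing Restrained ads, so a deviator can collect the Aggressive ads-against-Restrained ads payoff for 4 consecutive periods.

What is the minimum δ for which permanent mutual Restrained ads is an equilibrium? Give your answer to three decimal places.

0.856

Deviating for the 4 undetected periods gains 101−58 = 43 per period over cooperation, then loses 58−21 = 37 per period forever once punishment starts.
Gain: 43(1 + δ + … + δ^3); loss: 37·δ^4/(1−δ).
No profitable deviation ⇔ 43(1−δ^4) ≤ 37·δ^4, i.e. δ^4 ≥ 43/(43+37) = 43/80.
Hence δ ≥ (43/80)^(1/4) ≈ 0.856.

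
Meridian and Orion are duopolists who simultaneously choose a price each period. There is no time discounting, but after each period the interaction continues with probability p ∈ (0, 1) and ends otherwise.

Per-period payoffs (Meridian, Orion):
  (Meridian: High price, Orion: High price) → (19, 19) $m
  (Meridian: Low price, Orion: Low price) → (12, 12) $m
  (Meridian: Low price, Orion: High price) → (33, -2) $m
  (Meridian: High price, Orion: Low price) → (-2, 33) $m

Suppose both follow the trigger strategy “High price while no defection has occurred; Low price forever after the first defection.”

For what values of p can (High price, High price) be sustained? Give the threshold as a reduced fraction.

Expected cooperation value is 19 + p·19 + p²·19 + … = 19/(1−p); deviation gives 33 + p·12/(1−p).
19 ≥ 33(1−p) + 12p ⇒ 21p ≥ 14 ⇒ p ≥ 14/21 = 2/3.

2/3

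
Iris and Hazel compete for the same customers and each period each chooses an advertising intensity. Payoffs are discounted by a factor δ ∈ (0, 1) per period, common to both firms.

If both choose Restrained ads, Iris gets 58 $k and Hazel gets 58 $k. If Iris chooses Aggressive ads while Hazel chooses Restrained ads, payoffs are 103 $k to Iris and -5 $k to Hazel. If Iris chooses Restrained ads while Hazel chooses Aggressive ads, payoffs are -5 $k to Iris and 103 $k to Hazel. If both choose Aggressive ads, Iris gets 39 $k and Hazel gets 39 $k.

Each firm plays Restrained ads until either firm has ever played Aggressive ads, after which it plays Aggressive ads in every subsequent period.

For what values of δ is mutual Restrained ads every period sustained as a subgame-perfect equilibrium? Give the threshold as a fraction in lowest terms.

One-period gain from deviating is 103 − 58 = 45. The loss is 58 − 39 = 19 in every subsequent period, with present value 19·δ/(1−δ).
Deviation is unprofitable when 19·δ/(1−δ) ≥ 45, i.e. δ/(1−δ) ≥ 45/19.
Equivalently δ ≥ 45/(45+19) = 45/64.

45/64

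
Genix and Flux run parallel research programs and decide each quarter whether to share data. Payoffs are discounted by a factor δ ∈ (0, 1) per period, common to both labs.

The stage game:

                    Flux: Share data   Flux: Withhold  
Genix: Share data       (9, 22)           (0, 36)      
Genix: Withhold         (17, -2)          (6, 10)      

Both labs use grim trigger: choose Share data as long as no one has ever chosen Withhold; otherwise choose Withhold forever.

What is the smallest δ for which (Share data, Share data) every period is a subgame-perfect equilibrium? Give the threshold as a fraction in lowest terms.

8/11

Genix: cooperation gives 9 each period; deviation gives 17 once then 6 forever.
  9/(1−δ) ≥ 17 + 6δ/(1−δ) ⇒ δ ≥ 8/11.
Flux: cooperation gives 22 each period; deviation gives 36 once then 10 forever.
  δ ≥ 14/26 = 7/13.
Both must hold, so the binding constraint is Genix's: δ ≥ 8/11.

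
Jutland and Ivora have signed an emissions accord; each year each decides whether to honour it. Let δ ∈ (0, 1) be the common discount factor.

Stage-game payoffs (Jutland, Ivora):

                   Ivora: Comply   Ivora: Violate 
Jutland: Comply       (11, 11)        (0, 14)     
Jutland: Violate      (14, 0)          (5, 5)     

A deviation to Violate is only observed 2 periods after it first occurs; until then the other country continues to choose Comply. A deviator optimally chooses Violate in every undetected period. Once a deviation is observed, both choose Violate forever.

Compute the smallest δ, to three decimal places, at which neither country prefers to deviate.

The best deviation is to choose Violate for all 2 undetected periods, earning 14 each, then 5 forever once detected.
Deviation value: 14(1−δ^2)/(1−δ) + 5δ^2/(1−δ); cooperation value: 11/(1−δ).
IC: 11 ≥ 14(1−δ^2) + 5δ^2 = 14 − 9δ^2.
So δ^2 ≥ 3/9 = 1/3, giving δ ≥ (1/3)^(1/2) ≈ 0.577.

0.577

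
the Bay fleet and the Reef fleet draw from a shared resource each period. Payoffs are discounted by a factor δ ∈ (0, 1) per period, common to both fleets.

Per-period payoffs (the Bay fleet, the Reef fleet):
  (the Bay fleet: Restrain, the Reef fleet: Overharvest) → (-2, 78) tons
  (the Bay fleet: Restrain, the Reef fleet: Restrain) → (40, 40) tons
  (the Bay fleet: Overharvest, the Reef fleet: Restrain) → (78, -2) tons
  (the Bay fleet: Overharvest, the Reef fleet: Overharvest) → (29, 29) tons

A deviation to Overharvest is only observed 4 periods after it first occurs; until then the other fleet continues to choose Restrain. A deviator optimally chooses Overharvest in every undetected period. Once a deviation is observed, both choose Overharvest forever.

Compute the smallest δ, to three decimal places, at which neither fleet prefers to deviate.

The best deviation is to choose Overharvest for all 4 undetected periods, earning 78 each, then 29 forever once detected.
Deviation value: 78(1−δ^4)/(1−δ) + 29δ^4/(1−δ); cooperation value: 40/(1−δ).
IC: 40 ≥ 78(1−δ^4) + 29δ^4 = 78 − 49δ^4.
So δ^4 ≥ 38/49, giving δ ≥ (38/49)^(1/4) ≈ 0.938.

0.938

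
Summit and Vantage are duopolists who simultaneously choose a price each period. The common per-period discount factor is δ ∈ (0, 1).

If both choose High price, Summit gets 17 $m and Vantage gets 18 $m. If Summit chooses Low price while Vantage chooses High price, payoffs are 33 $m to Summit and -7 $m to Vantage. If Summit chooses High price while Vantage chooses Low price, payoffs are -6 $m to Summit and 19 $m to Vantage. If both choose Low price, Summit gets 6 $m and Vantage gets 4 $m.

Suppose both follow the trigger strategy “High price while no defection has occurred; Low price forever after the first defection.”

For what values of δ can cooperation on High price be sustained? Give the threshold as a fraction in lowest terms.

For Summit: deviation gain 33−17 = 16, per-period punishment loss 17−6 = 11. IC gives δ ≥ 16/27.
For Vantage: gain 1, loss 14 per period, so δ ≥ 1/15.
The tighter constraint is Summit's, so cooperation needs δ ≥ 16/27.

16/27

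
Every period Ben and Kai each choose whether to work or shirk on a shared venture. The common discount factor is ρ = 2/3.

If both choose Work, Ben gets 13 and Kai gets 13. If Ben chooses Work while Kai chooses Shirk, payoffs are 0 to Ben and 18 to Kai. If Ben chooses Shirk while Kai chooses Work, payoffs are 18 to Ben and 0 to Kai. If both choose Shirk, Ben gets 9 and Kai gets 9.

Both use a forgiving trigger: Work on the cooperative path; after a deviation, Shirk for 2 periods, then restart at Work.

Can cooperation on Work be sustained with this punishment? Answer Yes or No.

A one-shot deviation gives 18 now, then 9 for 2 periods, then back to 13.
Gain from deviating: (18−13) today; loss: (13−9) in each of the next 2 periods.
No-deviation condition: (13−9)(ρ+…+ρ^2) ≥ 18−13, i.e. ρ+…+ρ^2 ≥ 5/4.
At ρ = 2/3: ρ+…+ρ^2 = 1.1111 < 1.2500.
So cooperation is not sustainable.

No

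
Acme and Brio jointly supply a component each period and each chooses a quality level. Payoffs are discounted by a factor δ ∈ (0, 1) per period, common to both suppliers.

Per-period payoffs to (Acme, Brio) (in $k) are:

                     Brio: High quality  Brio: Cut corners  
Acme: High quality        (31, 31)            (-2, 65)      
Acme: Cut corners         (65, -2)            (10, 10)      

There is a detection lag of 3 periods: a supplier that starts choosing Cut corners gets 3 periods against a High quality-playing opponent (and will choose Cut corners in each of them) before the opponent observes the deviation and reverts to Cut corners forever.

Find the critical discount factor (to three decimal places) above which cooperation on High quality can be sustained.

A deviator earns 65 for 3 periods, then 10 forever; cooperating earns 31 forever. Multiplying the IC by (1−δ):
31 ≥ 65(1−δ^3) + 10δ^3, so 55·δ^3 ≥ 34 and δ^3 ≥ 34/55.
δ ≥ (34/55)^(1/3) ≈ 0.852.

0.852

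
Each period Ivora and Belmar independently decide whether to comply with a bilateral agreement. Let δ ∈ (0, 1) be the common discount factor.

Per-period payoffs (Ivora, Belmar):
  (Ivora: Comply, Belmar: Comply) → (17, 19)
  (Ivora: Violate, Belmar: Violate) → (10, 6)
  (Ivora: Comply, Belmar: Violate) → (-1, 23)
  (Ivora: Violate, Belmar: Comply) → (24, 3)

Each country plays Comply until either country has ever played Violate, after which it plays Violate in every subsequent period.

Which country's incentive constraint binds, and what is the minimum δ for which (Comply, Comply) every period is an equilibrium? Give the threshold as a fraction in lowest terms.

Ivora; δ ≥ 1/2

Ivora's threshold: (24−17)/(24−10) = 1/2.
Belmar's threshold: (23−19)/(23−6) = 4/17.
1/2 > 4/17, so Ivora binds and δ* = 1/2.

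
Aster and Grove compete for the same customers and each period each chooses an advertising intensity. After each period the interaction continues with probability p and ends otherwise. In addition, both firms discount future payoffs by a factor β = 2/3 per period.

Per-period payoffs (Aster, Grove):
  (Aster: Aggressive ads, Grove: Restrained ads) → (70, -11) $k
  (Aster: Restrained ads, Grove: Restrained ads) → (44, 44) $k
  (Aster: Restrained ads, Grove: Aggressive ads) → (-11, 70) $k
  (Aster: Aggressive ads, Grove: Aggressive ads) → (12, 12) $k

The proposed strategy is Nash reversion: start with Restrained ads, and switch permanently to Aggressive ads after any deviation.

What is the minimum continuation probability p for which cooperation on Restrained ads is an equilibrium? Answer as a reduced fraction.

With continuation probability p and discount β, the effective per-period discount factor is βp.
Grim-trigger IC: βp ≥ (70−44)/(70−12) = 13/29.
So p ≥ (13/29)/(2/3) = 39/58.

39/58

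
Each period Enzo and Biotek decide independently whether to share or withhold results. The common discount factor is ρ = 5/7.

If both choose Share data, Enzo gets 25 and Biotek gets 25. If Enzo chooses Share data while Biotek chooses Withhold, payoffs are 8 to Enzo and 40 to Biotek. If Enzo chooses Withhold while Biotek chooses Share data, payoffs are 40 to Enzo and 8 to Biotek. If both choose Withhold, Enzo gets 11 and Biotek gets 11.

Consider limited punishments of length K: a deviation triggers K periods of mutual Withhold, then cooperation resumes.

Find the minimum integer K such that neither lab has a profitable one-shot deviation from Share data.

2

Need Σ_{k=1}^{K} ρ^k ≥ (40−25)/(25−11) = 1.0714 at ρ = 5/7.
At K = 1 the sum is 0.7143 < 1.0714; at K = 2 it is 1.2245 ≥ 1.0714.
So the minimum punishment length is K = 2.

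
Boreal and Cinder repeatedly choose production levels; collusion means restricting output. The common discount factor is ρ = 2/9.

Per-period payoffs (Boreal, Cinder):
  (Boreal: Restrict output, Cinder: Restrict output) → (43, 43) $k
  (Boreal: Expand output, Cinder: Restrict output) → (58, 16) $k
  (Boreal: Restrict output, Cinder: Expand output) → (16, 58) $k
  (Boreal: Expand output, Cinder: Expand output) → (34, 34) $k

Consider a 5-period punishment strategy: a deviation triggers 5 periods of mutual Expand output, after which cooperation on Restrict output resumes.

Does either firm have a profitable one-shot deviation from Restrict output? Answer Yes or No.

Yes

IC: ρ+…+ρ^5 ≥ (58−43)/(43−34) = 5/3.
At ρ = 2/9: partial sum = 0.2856 < 1.6667. Cooperation not sustainable.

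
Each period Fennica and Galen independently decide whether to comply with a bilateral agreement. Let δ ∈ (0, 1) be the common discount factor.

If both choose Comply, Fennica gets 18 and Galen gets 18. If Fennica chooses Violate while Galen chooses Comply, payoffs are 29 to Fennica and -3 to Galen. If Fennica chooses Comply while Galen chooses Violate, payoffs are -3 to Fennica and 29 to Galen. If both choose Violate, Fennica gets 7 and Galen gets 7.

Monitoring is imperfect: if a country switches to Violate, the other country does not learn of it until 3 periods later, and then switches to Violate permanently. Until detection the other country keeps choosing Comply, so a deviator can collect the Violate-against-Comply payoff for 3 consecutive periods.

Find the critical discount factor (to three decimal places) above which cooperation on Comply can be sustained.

Deviating for the 3 undetected periods gains 29−18 = 11 per period over cooperation, then loses 18−7 = 11 per period forever once punishment starts.
Gain: 11(1 + δ + … + δ^2); loss: 11·δ^3/(1−δ).
No profitable deviation ⇔ 11(1−δ^3) ≤ 11·δ^3, i.e. δ^3 ≥ 11/(11+11) = 1/2.
Hence δ ≥ (1/2)^(1/3) ≈ 0.794.

0.794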